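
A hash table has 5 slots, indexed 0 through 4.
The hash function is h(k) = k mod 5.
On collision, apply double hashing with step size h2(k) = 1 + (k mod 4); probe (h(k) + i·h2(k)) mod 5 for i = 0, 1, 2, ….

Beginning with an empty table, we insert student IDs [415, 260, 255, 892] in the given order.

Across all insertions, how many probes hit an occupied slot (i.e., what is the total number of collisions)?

415: h=0 => slot 0
260: h=0, h2=1, probe 0,1 => slot 1
255: h=0, h2=4, probe 0,4 => slot 4
892: h=2 => slot 2
Table: [415, 260, 892, ∅, 255]

2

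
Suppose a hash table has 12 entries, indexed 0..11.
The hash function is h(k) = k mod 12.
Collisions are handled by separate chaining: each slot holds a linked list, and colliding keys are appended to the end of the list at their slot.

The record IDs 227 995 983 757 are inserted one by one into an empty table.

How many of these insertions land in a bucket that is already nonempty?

227 -> bucket 11
995 -> bucket 11 (collision)
983 -> bucket 11 (collision)
757 -> bucket 1
Final buckets:
0: _
1: 757
2: _
3: _
4: _
5: _
6: _
7: _
8: _
9: _
10: _
11: 227 -> 995 -> 983

2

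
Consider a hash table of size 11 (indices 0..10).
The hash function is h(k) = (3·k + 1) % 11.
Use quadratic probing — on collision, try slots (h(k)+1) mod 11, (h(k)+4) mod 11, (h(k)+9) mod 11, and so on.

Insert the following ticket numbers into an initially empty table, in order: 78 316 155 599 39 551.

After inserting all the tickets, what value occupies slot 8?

78 hashes to 4; slot 4 is free -> place at 4.
316 hashes to 3; slot 3 is free -> place at 3.
155 hashes to 4; 4 taken -> place at 5.
599 hashes to 5; 5 taken -> place at 6.
39 hashes to 8; slot 8 is free -> place at 8.
551 hashes to 4; 4,5,8 taken -> place at 2.
Table: [-, -, 551, 316, 78, 155, 599, -, 39, -, -]

39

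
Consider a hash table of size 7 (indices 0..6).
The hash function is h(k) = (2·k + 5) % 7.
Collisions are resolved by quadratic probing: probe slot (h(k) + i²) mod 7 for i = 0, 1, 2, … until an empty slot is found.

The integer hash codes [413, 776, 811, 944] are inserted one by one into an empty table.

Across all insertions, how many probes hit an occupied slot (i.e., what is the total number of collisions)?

3

413 hashes to 5; slot 5 is free → place at 5.
776 hashes to 3; slot 3 is free → place at 3.
811 hashes to 3; 3 taken → place at 4.
944 hashes to 3; 3,4 taken → place at 0.
Table: [944, —, —, 776, 811, 413, —]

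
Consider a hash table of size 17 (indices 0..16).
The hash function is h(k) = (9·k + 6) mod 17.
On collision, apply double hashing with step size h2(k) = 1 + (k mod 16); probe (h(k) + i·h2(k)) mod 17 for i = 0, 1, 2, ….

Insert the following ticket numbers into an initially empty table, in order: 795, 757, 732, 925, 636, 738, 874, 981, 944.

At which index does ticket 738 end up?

7

795 hashes to 4; slot 4 is free => place at 4.
757 hashes to 2; slot 2 is free => place at 2.
732 hashes to 15; slot 15 is free => place at 15.
925 hashes to 1; slot 1 is free => place at 1.
636 hashes to 1, h2=13; 1 taken => place at 14.
738 hashes to 1, h2=3; 1,4 taken => place at 7.
874 hashes to 1, h2=11; 1 taken => place at 12.
981 hashes to 12, h2=6; 12,1,7 taken => place at 13.
944 hashes to 2, h2=1; 2 taken => place at 3.
Table: [—, 925, 757, 944, 795, —, —, 738, —, —, —, —, 874, 981, 636, 732, —]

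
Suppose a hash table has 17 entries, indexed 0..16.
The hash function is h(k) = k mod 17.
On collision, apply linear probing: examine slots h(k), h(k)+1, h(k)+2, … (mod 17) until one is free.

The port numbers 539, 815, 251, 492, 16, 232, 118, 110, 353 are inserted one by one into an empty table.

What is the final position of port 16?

1

539: h=12 => slot 12
815: h=16 => slot 16
251: h=13 => slot 13
492: h=16, probe 16,0 => slot 0
16: h=16, probe 16,0,1 => slot 1
232: h=11 => slot 11
118: h=16, probe 16,0,1,2 => slot 2
110: h=8 => slot 8
353: h=13, probe 13,14 => slot 14
Table: [492, 16, 118, —, —, —, —, —, 110, —, —, 232, 539, 251, 353, —, 815]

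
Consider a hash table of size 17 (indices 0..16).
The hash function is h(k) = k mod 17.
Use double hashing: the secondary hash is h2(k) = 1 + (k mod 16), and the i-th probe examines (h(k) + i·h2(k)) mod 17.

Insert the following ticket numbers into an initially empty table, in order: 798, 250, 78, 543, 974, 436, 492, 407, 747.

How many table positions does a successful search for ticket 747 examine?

3

798: h=16 → slot 16
250: h=12 → slot 12
78: h=10 → slot 10
543: h=16, h2=16, probe 16,15 → slot 15
974: h=5 → slot 5
436: h=11 → slot 11
492: h=16, h2=13, probe 16,12,8 → slot 8
407: h=16, h2=8, probe 16,7 → slot 7
747: h=16, h2=12, probe 16,11,6 → slot 6
Table: [., ., ., ., ., 974, 747, 407, 492, ., 78, 436, 250, ., ., 543, 798]
Lookup 747: h=16, h2=12, probe 16,11,6 → found at 6.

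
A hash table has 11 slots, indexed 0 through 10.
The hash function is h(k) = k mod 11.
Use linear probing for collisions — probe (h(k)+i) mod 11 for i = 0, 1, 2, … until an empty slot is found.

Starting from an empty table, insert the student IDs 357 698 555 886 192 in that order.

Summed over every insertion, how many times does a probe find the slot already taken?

9

357: h=5 -> slot 5
698: h=5, probe 5,6 -> slot 6
555: h=5, probe 5,6,7 -> slot 7
886: h=6, probe 6,7,8 -> slot 8
192: h=5, probe 5,6,7,8,9 -> slot 9
Table: [—, —, —, —, —, 357, 698, 555, 886, 192, —]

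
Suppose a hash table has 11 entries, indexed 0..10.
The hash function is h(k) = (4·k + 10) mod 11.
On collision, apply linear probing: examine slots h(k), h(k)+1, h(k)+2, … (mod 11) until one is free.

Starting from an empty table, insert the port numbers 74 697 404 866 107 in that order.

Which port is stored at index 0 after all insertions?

Insert 74: h=9, slot 9 empty => index 9.
Insert 697: h=4, slot 4 empty => index 4.
Insert 404: h=9, slot 9 occupied => index 10.
Insert 866: h=9, slots 9,10 occupied => index 0.
Insert 107: h=9, slots 9,10,0 occupied => index 1.
Table: [866, 107, ∅, ∅, 697, ∅, ∅, ∅, ∅, 74, 404]

866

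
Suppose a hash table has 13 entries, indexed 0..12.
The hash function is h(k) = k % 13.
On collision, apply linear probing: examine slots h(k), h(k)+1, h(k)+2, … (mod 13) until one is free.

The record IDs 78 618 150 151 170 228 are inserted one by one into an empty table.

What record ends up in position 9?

Insert 78: h=0, slot 0 empty → index 0.
Insert 618: h=7, slot 7 empty → index 7.
Insert 150: h=7, slot 7 occupied → index 8.
Insert 151: h=8, slot 8 occupied → index 9.
Insert 170: h=1, slot 1 empty → index 1.
Insert 228: h=7, slots 7,8,9 occupied → index 10.
Table: [78, 170, -, -, -, -, -, 618, 150, 151, 228, -, -]

151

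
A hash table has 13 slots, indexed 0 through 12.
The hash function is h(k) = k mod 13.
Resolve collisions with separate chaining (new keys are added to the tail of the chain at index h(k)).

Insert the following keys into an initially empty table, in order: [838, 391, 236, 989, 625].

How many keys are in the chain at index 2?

1

Insert 838: h=6, bucket 6 empty → new chain.
Insert 391: h=1, bucket 1 empty → new chain.
Insert 236: h=2, bucket 2 empty → new chain.
Insert 989: h=1, bucket 1 nonempty → append to chain.
Insert 625: h=1, bucket 1 nonempty → append to chain.
Final buckets:
0: _
1: 391 -> 989 -> 625
2: 236
3: _
4: _
5: _
6: 838
7: _
8: _
9: _
10: _
11: _
12: _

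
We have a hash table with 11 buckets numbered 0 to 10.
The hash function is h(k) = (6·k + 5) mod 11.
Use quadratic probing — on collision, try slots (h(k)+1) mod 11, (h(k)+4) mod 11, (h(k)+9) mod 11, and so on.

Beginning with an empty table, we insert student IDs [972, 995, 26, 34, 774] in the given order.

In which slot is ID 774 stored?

5

972: h=7 => slot 7
995: h=2 => slot 2
26: h=7, probe 7,8 => slot 8
34: h=0 => slot 0
774: h=7, probe 7,8,0,5 => slot 5
Table: [34, -, 995, -, -, 774, -, 972, 26, -, -]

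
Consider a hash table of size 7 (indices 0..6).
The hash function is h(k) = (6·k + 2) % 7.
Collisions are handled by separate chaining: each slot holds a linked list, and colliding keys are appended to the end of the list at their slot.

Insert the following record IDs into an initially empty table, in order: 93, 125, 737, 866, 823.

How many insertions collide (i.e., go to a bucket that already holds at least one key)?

1

Insert 93: h=0, bucket 0 empty → new chain.
Insert 125: h=3, bucket 3 empty → new chain.
Insert 737: h=0, bucket 0 nonempty → append to chain.
Insert 866: h=4, bucket 4 empty → new chain.
Insert 823: h=5, bucket 5 empty → new chain.
Final buckets:
0: 93 -> 737
1: _
2: _
3: 125
4: 866
5: 823
6: _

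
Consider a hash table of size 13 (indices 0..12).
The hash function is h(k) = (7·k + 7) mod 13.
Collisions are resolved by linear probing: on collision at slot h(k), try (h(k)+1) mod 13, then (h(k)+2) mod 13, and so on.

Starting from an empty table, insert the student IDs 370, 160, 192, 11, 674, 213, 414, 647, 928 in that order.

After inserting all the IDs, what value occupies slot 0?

647

370: h=10 => slot 10
160: h=9 => slot 9
192: h=12 => slot 12
11: h=6 => slot 6
674: h=6, probe 6,7 => slot 7
213: h=3 => slot 3
414: h=6, probe 6,7,8 => slot 8
647: h=12, probe 12,0 => slot 0
928: h=3, probe 3,4 => slot 4
Table: [647, —, —, 213, 928, —, 11, 674, 414, 160, 370, —, 192]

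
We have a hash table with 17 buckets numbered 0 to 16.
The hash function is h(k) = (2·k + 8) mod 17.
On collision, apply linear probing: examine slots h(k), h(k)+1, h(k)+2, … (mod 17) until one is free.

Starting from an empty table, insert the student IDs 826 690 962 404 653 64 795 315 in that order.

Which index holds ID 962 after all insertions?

826 hashes to 11; slot 11 is free => place at 11.
690 hashes to 11; 11 taken => place at 12.
962 hashes to 11; 11,12 taken => place at 13.
404 hashes to 0; slot 0 is free => place at 0.
653 hashes to 5; slot 5 is free => place at 5.
64 hashes to 0; 0 taken => place at 1.
795 hashes to 0; 0,1 taken => place at 2.
315 hashes to 9; slot 9 is free => place at 9.
Table: [404, 64, 795, —, —, 653, —, —, —, 315, —, 826, 690, 962, —, —, —]

13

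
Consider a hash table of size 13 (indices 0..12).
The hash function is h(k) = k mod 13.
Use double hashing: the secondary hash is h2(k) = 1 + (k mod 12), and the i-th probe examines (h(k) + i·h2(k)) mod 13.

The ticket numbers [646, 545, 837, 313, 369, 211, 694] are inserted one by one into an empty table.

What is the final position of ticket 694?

10

646: h=9 -> slot 9
545: h=12 -> slot 12
837: h=5 -> slot 5
313: h=1 -> slot 1
369: h=5, h2=10, probe 5,2 -> slot 2
211: h=3 -> slot 3
694: h=5, h2=11, probe 5,3,1,12,10 -> slot 10
Table: [-, 313, 369, 211, -, 837, -, -, -, 646, 694, -, 545]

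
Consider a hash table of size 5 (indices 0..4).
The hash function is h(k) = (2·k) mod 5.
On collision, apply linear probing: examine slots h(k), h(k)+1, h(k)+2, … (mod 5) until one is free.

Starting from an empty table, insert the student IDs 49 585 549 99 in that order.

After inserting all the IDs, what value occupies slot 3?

49

49 hashes to 3; slot 3 is free → place at 3.
585 hashes to 0; slot 0 is free → place at 0.
549 hashes to 3; 3 taken → place at 4.
99 hashes to 3; 3,4,0 taken → place at 1.
Table: [585, 99, _, 49, 549]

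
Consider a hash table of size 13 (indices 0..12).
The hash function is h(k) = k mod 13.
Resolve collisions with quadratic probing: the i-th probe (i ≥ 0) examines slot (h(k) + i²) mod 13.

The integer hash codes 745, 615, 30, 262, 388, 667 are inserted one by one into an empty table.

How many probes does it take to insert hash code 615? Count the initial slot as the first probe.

745 hashes to 4; slot 4 is free -> place at 4.
615 hashes to 4; 4 taken -> place at 5.
30 hashes to 4; 4,5 taken -> place at 8.
262 hashes to 2; slot 2 is free -> place at 2.
388 hashes to 11; slot 11 is free -> place at 11.
667 hashes to 4; 4,5,8 taken -> place at 0.
Table: [667, ., 262, ., 745, 615, ., ., 30, ., ., 388, .]

2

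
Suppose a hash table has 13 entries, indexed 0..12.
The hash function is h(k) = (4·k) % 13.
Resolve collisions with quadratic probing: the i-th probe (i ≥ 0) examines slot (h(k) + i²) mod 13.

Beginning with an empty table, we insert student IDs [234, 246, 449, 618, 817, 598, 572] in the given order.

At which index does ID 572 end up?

4

234: h=0 → slot 0
246: h=9 → slot 9
449: h=2 → slot 2
618: h=2, probe 2,3 → slot 3
817: h=5 → slot 5
598: h=0, probe 0,1 → slot 1
572: h=0, probe 0,1,4 → slot 4
Table: [234, 598, 449, 618, 572, 817, ∅, ∅, ∅, 246, ∅, ∅, ∅]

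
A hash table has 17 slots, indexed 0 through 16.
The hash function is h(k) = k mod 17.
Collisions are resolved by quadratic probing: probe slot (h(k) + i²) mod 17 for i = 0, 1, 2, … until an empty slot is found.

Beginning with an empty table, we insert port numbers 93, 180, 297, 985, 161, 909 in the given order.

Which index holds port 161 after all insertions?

93: h=8 -> slot 8
180: h=10 -> slot 10
297: h=8, probe 8,9 -> slot 9
985: h=16 -> slot 16
161: h=8, probe 8,9,12 -> slot 12
909: h=8, probe 8,9,12,0 -> slot 0
Table: [909, ., ., ., ., ., ., ., 93, 297, 180, ., 161, ., ., ., 985]

12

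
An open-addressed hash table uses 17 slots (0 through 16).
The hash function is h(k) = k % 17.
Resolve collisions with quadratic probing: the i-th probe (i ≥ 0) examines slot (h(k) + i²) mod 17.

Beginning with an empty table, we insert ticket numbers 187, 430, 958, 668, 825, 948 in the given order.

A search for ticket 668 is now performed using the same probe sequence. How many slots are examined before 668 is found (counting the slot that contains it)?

187: h=0 → slot 0
430: h=5 → slot 5
958: h=6 → slot 6
668: h=5, probe 5,6,9 → slot 9
825: h=9, probe 9,10 → slot 10
948: h=13 → slot 13
Table: [187, ., ., ., ., 430, 958, ., ., 668, 825, ., ., 948, ., ., .]
Lookup 668: h=5, probe 5,6,9 → found at 9.

3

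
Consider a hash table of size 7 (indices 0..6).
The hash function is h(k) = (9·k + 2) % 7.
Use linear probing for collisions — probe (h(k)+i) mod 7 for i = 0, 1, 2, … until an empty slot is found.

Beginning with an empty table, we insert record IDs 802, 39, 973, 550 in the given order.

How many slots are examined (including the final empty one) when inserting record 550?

802 hashes to 3; slot 3 is free → place at 3.
39 hashes to 3; 3 taken → place at 4.
973 hashes to 2; slot 2 is free → place at 2.
550 hashes to 3; 3,4 taken → place at 5.
Table: [-, -, 973, 802, 39, 550, -]

3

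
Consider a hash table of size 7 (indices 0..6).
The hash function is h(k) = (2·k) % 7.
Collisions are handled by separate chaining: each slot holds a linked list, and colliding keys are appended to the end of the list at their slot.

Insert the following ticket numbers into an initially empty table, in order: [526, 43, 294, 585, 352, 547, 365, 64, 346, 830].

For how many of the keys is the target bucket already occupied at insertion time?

5

526 → bucket 2
43 → bucket 2 (collision)
294 → bucket 0
585 → bucket 1
352 → bucket 4
547 → bucket 2 (collision)
365 → bucket 2 (collision)
64 → bucket 2 (collision)
346 → bucket 6
830 → bucket 1 (collision)
Final buckets:
0: 294
1: 585 -> 830
2: 526 -> 43 -> 547 -> 365 -> 64
3: —
4: 352
5: —
6: 346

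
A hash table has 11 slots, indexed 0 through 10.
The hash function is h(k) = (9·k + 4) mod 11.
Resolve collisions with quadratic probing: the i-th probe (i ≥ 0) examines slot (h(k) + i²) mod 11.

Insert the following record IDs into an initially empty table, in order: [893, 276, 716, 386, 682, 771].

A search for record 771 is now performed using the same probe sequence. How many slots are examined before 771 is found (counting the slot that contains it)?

Insert 893: h=0, slot 0 empty -> index 0.
Insert 276: h=2, slot 2 empty -> index 2.
Insert 716: h=2, slot 2 occupied -> index 3.
Insert 386: h=2, slots 2,3 occupied -> index 6.
Insert 682: h=4, slot 4 empty -> index 4.
Insert 771: h=2, slots 2,3,6,0 occupied -> index 7.
Table: [893, _, 276, 716, 682, _, 386, 771, _, _, _]
Lookup 771: h=2, probe 2,3,6,0,7 → found at 7.

5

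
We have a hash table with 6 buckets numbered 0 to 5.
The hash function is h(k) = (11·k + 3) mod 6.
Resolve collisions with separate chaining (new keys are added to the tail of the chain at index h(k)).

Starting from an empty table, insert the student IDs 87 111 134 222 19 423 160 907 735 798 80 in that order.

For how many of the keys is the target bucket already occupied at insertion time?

Insert 87: h=0, bucket 0 empty → new chain.
Insert 111: h=0, bucket 0 nonempty → append to chain.
Insert 134: h=1, bucket 1 empty → new chain.
Insert 222: h=3, bucket 3 empty → new chain.
Insert 19: h=2, bucket 2 empty → new chain.
Insert 423: h=0, bucket 0 nonempty → append to chain.
Insert 160: h=5, bucket 5 empty → new chain.
Insert 907: h=2, bucket 2 nonempty → append to chain.
Insert 735: h=0, bucket 0 nonempty → append to chain.
Insert 798: h=3, bucket 3 nonempty → append to chain.
Insert 80: h=1, bucket 1 nonempty → append to chain.
Final buckets:
0: 87 -> 111 -> 423 -> 735
1: 134 -> 80
2: 19 -> 907
3: 222 -> 798
4: .
5: 160

6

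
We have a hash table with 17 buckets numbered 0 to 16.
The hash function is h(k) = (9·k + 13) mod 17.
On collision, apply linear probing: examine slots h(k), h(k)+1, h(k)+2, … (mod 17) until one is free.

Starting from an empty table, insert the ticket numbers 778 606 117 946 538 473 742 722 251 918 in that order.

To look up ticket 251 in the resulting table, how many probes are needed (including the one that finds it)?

6

778: h=11 -> slot 11
606: h=10 -> slot 10
117: h=12 -> slot 12
946: h=10, probe 10,11,12,13 -> slot 13
538: h=10, probe 10,11,12,13,14 -> slot 14
473: h=3 -> slot 3
742: h=10, probe 10,11,12,13,14,15 -> slot 15
722: h=0 -> slot 0
251: h=11, probe 11,12,13,14,15,16 -> slot 16
918: h=13, probe 13,14,15,16,0,1 -> slot 1
Table: [722, 918, —, 473, —, —, —, —, —, —, 606, 778, 117, 946, 538, 742, 251]
Lookup 251: h=11, probe 11,12,13,14,15,16 → found at 16.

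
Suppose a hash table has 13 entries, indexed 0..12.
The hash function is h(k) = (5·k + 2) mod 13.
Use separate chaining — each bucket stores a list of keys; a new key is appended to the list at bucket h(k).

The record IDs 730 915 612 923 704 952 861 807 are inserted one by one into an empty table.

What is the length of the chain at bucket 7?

2

Insert 730: h=12, bucket 12 empty → new chain.
Insert 915: h=1, bucket 1 empty → new chain.
Insert 612: h=7, bucket 7 empty → new chain.
Insert 923: h=2, bucket 2 empty → new chain.
Insert 704: h=12, bucket 12 nonempty → append to chain.
Insert 952: h=4, bucket 4 empty → new chain.
Insert 861: h=4, bucket 4 nonempty → append to chain.
Insert 807: h=7, bucket 7 nonempty → append to chain.
Final buckets:
0: ∅
1: 915
2: 923
3: ∅
4: 952 -> 861
5: ∅
6: ∅
7: 612 -> 807
8: ∅
9: ∅
10: ∅
11: ∅
12: 730 -> 704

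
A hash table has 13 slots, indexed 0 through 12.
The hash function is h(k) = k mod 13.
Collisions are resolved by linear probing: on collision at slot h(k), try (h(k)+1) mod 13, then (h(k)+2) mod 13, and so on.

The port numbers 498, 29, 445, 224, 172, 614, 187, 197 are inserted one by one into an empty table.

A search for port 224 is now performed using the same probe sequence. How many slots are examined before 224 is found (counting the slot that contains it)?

498: h=4 -> slot 4
29: h=3 -> slot 3
445: h=3, probe 3,4,5 -> slot 5
224: h=3, probe 3,4,5,6 -> slot 6
172: h=3, probe 3,4,5,6,7 -> slot 7
614: h=3, probe 3,4,5,6,7,8 -> slot 8
187: h=5, probe 5,6,7,8,9 -> slot 9
197: h=2 -> slot 2
Table: [-, -, 197, 29, 498, 445, 224, 172, 614, 187, -, -, -]
Lookup 224: h=3, probe 3,4,5,6 → found at 6.

4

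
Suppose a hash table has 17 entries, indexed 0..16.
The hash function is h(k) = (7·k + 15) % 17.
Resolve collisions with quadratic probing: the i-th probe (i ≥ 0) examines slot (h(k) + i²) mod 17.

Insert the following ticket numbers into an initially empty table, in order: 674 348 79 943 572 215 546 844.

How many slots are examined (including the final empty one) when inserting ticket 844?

674: h=7 -> slot 7
348: h=3 -> slot 3
79: h=7, probe 7,8 -> slot 8
943: h=3, probe 3,4 -> slot 4
572: h=7, probe 7,8,11 -> slot 11
215: h=7, probe 7,8,11,16 -> slot 16
546: h=12 -> slot 12
844: h=7, probe 7,8,11,16,6 -> slot 6
Table: [-, -, -, 348, 943, -, 844, 674, 79, -, -, 572, 546, -, -, -, 215]

5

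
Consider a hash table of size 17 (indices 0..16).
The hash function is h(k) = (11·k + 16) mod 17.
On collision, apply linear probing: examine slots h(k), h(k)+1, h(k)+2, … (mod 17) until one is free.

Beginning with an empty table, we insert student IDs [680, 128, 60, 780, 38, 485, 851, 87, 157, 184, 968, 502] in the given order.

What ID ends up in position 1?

680: h=16 → slot 16
128: h=13 → slot 13
60: h=13, probe 13,14 → slot 14
780: h=11 → slot 11
38: h=9 → slot 9
485: h=13, probe 13,14,15 → slot 15
851: h=10 → slot 10
87: h=4 → slot 4
157: h=9, probe 9,10,11,12 → slot 12
184: h=0 → slot 0
968: h=5 → slot 5
502: h=13, probe 13,14,15,16,0,1 → slot 1
Table: [184, 502, -, -, 87, 968, -, -, -, 38, 851, 780, 157, 128, 60, 485, 680]

502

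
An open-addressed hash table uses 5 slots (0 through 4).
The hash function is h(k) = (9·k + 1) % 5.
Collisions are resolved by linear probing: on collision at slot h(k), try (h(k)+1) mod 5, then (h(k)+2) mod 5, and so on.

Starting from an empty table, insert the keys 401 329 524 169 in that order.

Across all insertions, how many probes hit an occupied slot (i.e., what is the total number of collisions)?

3

Insert 401: h=0, slot 0 empty -> index 0.
Insert 329: h=2, slot 2 empty -> index 2.
Insert 524: h=2, slot 2 occupied -> index 3.
Insert 169: h=2, slots 2,3 occupied -> index 4.
Table: [401, ∅, 329, 524, 169]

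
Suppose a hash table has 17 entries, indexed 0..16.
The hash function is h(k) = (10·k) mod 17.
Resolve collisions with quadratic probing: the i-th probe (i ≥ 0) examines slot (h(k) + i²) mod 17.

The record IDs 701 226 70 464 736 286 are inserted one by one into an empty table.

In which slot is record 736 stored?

701: h=6 → slot 6
226: h=16 → slot 16
70: h=3 → slot 3
464: h=16, probe 16,0 → slot 0
736: h=16, probe 16,0,3,8 → slot 8
286: h=4 → slot 4
Table: [464, _, _, 70, 286, _, 701, _, 736, _, _, _, _, _, _, _, 226]

8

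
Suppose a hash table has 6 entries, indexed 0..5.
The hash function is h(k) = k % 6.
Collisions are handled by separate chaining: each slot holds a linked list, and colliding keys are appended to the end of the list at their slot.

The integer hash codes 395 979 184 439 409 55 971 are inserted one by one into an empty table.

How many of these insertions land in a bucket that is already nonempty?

395 -> bucket 5
979 -> bucket 1
184 -> bucket 4
439 -> bucket 1 (collision)
409 -> bucket 1 (collision)
55 -> bucket 1 (collision)
971 -> bucket 5 (collision)
Final buckets:
0: ∅
1: 979 -> 439 -> 409 -> 55
2: ∅
3: ∅
4: 184
5: 395 -> 971

4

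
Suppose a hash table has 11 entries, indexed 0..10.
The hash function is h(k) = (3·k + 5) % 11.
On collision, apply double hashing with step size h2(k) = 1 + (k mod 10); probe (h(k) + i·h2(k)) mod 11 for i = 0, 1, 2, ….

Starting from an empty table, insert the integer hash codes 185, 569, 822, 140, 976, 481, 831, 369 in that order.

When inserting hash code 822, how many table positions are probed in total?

185: h=10 => slot 10
569: h=7 => slot 7
822: h=7, h2=3, probe 7,10,2 => slot 2
140: h=7, h2=1, probe 7,8 => slot 8
976: h=7, h2=7, probe 7,3 => slot 3
481: h=7, h2=2, probe 7,9 => slot 9
831: h=1 => slot 1
369: h=1, h2=10, probe 1,0 => slot 0
Table: [369, 831, 822, 976, ∅, ∅, ∅, 569, 140, 481, 185]

3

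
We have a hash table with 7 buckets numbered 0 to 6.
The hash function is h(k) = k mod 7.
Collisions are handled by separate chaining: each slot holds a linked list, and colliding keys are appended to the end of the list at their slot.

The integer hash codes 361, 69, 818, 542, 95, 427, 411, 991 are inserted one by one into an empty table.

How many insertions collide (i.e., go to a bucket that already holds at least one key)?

3

Insert 361: h=4, bucket 4 empty → new chain.
Insert 69: h=6, bucket 6 empty → new chain.
Insert 818: h=6, bucket 6 nonempty → append to chain.
Insert 542: h=3, bucket 3 empty → new chain.
Insert 95: h=4, bucket 4 nonempty → append to chain.
Insert 427: h=0, bucket 0 empty → new chain.
Insert 411: h=5, bucket 5 empty → new chain.
Insert 991: h=4, bucket 4 nonempty → append to chain.
Final buckets:
0: 427
1: -
2: -
3: 542
4: 361 -> 95 -> 991
5: 411
6: 69 -> 818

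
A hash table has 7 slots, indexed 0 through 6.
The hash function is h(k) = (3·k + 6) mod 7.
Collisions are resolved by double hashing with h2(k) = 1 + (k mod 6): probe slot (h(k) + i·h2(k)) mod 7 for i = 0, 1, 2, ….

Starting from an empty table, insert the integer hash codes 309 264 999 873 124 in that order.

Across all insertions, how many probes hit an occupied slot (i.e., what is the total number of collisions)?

4

309 hashes to 2; slot 2 is free -> place at 2.
264 hashes to 0; slot 0 is free -> place at 0.
999 hashes to 0, h2=4; 0 taken -> place at 4.
873 hashes to 0, h2=4; 0,4 taken -> place at 1.
124 hashes to 0, h2=5; 0 taken -> place at 5.
Table: [264, 873, 309, -, 999, 124, -]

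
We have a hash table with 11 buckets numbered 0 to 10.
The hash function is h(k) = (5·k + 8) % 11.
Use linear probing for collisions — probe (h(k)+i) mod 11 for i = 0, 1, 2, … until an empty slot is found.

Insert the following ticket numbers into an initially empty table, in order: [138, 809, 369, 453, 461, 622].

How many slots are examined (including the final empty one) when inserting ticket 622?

138 hashes to 5; slot 5 is free → place at 5.
809 hashes to 5; 5 taken → place at 6.
369 hashes to 5; 5,6 taken → place at 7.
453 hashes to 7; 7 taken → place at 8.
461 hashes to 3; slot 3 is free → place at 3.
622 hashes to 5; 5,6,7,8 taken → place at 9.
Table: [—, —, —, 461, —, 138, 809, 369, 453, 622, —]

5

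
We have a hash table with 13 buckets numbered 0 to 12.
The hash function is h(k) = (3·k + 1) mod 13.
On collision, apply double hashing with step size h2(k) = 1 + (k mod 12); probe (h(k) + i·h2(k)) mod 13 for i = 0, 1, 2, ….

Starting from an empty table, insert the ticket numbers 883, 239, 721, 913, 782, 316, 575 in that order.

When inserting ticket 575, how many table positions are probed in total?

Insert 883: h=11, slot 11 empty → index 11.
Insert 239: h=3, slot 3 empty → index 3.
Insert 721: h=6, slot 6 empty → index 6.
Insert 913: h=10, slot 10 empty → index 10.
Insert 782: h=7, slot 7 empty → index 7.
Insert 316: h=0, slot 0 empty → index 0.
Insert 575: h=10, h2=12, slot 10 occupied → index 9.
Table: [316, ., ., 239, ., ., 721, 782, ., 575, 913, 883, .]

2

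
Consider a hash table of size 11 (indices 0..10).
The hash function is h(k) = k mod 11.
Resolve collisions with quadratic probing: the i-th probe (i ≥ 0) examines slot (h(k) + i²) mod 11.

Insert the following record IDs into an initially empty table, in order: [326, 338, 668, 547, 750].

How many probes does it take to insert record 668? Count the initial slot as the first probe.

326 hashes to 7; slot 7 is free -> place at 7.
338 hashes to 8; slot 8 is free -> place at 8.
668 hashes to 8; 8 taken -> place at 9.
547 hashes to 8; 8,9 taken -> place at 1.
750 hashes to 2; slot 2 is free -> place at 2.
Table: [∅, 547, 750, ∅, ∅, ∅, ∅, 326, 338, 668, ∅]

2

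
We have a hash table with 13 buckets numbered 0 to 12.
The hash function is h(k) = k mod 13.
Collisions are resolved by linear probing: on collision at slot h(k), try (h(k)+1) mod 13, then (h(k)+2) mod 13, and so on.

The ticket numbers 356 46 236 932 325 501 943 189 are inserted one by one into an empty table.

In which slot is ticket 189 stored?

356: h=5 => slot 5
46: h=7 => slot 7
236: h=2 => slot 2
932: h=9 => slot 9
325: h=0 => slot 0
501: h=7, probe 7,8 => slot 8
943: h=7, probe 7,8,9,10 => slot 10
189: h=7, probe 7,8,9,10,11 => slot 11
Table: [325, ., 236, ., ., 356, ., 46, 501, 932, 943, 189, .]

11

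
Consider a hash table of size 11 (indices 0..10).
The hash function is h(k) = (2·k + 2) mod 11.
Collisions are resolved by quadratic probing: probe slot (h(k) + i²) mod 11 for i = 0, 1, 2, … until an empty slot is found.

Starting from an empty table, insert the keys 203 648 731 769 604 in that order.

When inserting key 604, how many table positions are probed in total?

Insert 203: h=1, slot 1 empty → index 1.
Insert 648: h=0, slot 0 empty → index 0.
Insert 731: h=1, slot 1 occupied → index 2.
Insert 769: h=0, slots 0,1 occupied → index 4.
Insert 604: h=0, slots 0,1,4 occupied → index 9.
Table: [648, 203, 731, —, 769, —, —, —, —, 604, —]

4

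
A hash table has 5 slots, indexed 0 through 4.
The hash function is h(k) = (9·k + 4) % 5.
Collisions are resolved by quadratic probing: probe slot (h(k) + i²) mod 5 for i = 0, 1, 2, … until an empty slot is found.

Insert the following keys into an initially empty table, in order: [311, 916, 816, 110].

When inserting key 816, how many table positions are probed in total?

311: h=3 => slot 3
916: h=3, probe 3,4 => slot 4
816: h=3, probe 3,4,2 => slot 2
110: h=4, probe 4,0 => slot 0
Table: [110, ∅, 816, 311, 916]

3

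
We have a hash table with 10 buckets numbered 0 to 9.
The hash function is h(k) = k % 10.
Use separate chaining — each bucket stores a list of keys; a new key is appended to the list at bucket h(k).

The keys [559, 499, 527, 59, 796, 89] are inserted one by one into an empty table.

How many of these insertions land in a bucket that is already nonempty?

3

Insert 559: h=9, bucket 9 empty -> new chain.
Insert 499: h=9, bucket 9 nonempty -> append to chain.
Insert 527: h=7, bucket 7 empty -> new chain.
Insert 59: h=9, bucket 9 nonempty -> append to chain.
Insert 796: h=6, bucket 6 empty -> new chain.
Insert 89: h=9, bucket 9 nonempty -> append to chain.
Final buckets:
0: _
1: _
2: _
3: _
4: _
5: _
6: 796
7: 527
8: _
9: 559 -> 499 -> 59 -> 89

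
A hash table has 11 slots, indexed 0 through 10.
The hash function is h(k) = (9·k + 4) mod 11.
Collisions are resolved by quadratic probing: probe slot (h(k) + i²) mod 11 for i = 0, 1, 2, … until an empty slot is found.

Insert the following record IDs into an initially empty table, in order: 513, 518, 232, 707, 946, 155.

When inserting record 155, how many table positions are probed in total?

513: h=1 → slot 1
518: h=2 → slot 2
232: h=2, probe 2,3 → slot 3
707: h=9 → slot 9
946: h=4 → slot 4
155: h=2, probe 2,3,6 → slot 6
Table: [∅, 513, 518, 232, 946, ∅, 155, ∅, ∅, 707, ∅]

3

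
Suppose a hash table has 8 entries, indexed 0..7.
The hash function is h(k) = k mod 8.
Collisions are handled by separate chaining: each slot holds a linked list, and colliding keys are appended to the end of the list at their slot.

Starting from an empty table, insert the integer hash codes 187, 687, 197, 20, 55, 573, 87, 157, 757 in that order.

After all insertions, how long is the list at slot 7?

3

187 → bucket 3
687 → bucket 7
197 → bucket 5
20 → bucket 4
55 → bucket 7 (collision)
573 → bucket 5 (collision)
87 → bucket 7 (collision)
157 → bucket 5 (collision)
757 → bucket 5 (collision)
Final buckets:
0: -
1: -
2: -
3: 187
4: 20
5: 197 -> 573 -> 157 -> 757
6: -
7: 687 -> 55 -> 87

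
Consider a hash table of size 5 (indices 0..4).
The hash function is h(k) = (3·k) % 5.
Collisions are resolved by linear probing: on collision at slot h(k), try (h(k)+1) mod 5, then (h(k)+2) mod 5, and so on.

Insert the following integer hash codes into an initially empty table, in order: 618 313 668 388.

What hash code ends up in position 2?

388

Insert 618: h=4, slot 4 empty -> index 4.
Insert 313: h=4, slot 4 occupied -> index 0.
Insert 668: h=4, slots 4,0 occupied -> index 1.
Insert 388: h=4, slots 4,0,1 occupied -> index 2.
Table: [313, 668, 388, —, 618]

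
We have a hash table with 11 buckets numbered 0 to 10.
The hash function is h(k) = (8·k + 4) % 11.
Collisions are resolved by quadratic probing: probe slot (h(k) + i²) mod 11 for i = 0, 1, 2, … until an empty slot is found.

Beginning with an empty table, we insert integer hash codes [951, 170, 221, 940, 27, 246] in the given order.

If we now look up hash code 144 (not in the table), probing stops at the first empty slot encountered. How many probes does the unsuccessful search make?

951 hashes to 0; slot 0 is free => place at 0.
170 hashes to 0; 0 taken => place at 1.
221 hashes to 1; 1 taken => place at 2.
940 hashes to 0; 0,1 taken => place at 4.
27 hashes to 0; 0,1,4 taken => place at 9.
246 hashes to 3; slot 3 is free => place at 3.
Table: [951, 170, 221, 246, 940, —, —, —, —, 27, —]
Lookup 144: h=1, probe 1,2,5 → slot 5 empty, not found.

3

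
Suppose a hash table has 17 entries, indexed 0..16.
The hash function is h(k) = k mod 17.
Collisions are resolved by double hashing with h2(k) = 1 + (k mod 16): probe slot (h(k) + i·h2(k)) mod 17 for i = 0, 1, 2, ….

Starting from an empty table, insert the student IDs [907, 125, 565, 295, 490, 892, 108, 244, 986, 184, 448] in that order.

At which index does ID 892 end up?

907 hashes to 6; slot 6 is free => place at 6.
125 hashes to 6, h2=14; 6 taken => place at 3.
565 hashes to 4; slot 4 is free => place at 4.
295 hashes to 6, h2=8; 6 taken => place at 14.
490 hashes to 14, h2=11; 14 taken => place at 8.
892 hashes to 8, h2=13; 8,4 taken => place at 0.
108 hashes to 6, h2=13; 6 taken => place at 2.
244 hashes to 6, h2=5; 6 taken => place at 11.
986 hashes to 0, h2=11; 0,11 taken => place at 5.
184 hashes to 14, h2=9; 14,6 taken => place at 15.
448 hashes to 6, h2=1; 6 taken => place at 7.
Table: [892, ., 108, 125, 565, 986, 907, 448, 490, ., ., 244, ., ., 295, 184, .]

0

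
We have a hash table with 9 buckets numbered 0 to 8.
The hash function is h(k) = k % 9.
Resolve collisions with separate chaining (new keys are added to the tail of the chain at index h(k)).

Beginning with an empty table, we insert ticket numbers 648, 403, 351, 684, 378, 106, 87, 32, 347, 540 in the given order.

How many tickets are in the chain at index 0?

Insert 648: h=0, bucket 0 empty -> new chain.
Insert 403: h=7, bucket 7 empty -> new chain.
Insert 351: h=0, bucket 0 nonempty -> append to chain.
Insert 684: h=0, bucket 0 nonempty -> append to chain.
Insert 378: h=0, bucket 0 nonempty -> append to chain.
Insert 106: h=7, bucket 7 nonempty -> append to chain.
Insert 87: h=6, bucket 6 empty -> new chain.
Insert 32: h=5, bucket 5 empty -> new chain.
Insert 347: h=5, bucket 5 nonempty -> append to chain.
Insert 540: h=0, bucket 0 nonempty -> append to chain.
Final buckets:
0: 648 -> 351 -> 684 -> 378 -> 540
1: ∅
2: ∅
3: ∅
4: ∅
5: 32 -> 347
6: 87
7: 403 -> 106
8: ∅

5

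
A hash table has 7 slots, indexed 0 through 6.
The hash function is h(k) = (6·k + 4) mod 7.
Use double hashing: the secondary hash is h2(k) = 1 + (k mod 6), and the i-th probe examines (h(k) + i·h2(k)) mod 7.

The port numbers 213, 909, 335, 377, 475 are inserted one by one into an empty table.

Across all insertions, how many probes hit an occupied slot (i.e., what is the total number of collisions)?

4

Insert 213: h=1, slot 1 empty -> index 1.
Insert 909: h=5, slot 5 empty -> index 5.
Insert 335: h=5, h2=6, slot 5 occupied -> index 4.
Insert 377: h=5, h2=6, slots 5,4 occupied -> index 3.
Insert 475: h=5, h2=2, slot 5 occupied -> index 0.
Table: [475, 213, -, 377, 335, 909, -]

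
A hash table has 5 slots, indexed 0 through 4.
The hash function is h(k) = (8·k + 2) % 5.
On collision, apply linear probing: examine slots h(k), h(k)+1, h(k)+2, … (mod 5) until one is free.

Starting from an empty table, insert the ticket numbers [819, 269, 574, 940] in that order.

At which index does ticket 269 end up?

819: h=4 → slot 4
269: h=4, probe 4,0 → slot 0
574: h=4, probe 4,0,1 → slot 1
940: h=2 → slot 2
Table: [269, 574, 940, ∅, 819]

0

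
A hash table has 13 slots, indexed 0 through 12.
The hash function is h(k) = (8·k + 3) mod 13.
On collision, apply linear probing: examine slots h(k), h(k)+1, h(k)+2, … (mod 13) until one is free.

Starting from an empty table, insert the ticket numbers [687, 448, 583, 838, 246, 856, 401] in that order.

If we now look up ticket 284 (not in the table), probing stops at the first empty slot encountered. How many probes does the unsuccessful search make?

6

687 hashes to 0; slot 0 is free → place at 0.
448 hashes to 12; slot 12 is free → place at 12.
583 hashes to 0; 0 taken → place at 1.
838 hashes to 12; 12,0,1 taken → place at 2.
246 hashes to 8; slot 8 is free → place at 8.
856 hashes to 0; 0,1,2 taken → place at 3.
401 hashes to 0; 0,1,2,3 taken → place at 4.
Table: [687, 583, 838, 856, 401, —, —, —, 246, —, —, —, 448]
Lookup 284: h=0, probe 0,1,2,3,4,5 → slot 5 empty, not found.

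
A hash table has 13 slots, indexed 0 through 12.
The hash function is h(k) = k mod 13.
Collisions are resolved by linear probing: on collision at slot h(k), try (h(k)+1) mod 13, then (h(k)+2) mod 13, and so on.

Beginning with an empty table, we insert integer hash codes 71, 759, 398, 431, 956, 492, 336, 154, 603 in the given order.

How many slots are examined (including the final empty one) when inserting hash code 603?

5

71 hashes to 6; slot 6 is free → place at 6.
759 hashes to 5; slot 5 is free → place at 5.
398 hashes to 8; slot 8 is free → place at 8.
431 hashes to 2; slot 2 is free → place at 2.
956 hashes to 7; slot 7 is free → place at 7.
492 hashes to 11; slot 11 is free → place at 11.
336 hashes to 11; 11 taken → place at 12.
154 hashes to 11; 11,12 taken → place at 0.
603 hashes to 5; 5,6,7,8 taken → place at 9.
Table: [154, ∅, 431, ∅, ∅, 759, 71, 956, 398, 603, ∅, 492, 336]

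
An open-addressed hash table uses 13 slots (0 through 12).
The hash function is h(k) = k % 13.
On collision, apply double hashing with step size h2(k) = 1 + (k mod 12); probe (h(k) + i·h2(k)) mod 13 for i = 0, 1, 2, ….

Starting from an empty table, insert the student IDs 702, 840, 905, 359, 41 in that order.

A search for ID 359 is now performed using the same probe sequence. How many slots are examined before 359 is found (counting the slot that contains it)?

702: h=0 => slot 0
840: h=8 => slot 8
905: h=8, h2=6, probe 8,1 => slot 1
359: h=8, h2=12, probe 8,7 => slot 7
41: h=2 => slot 2
Table: [702, 905, 41, _, _, _, _, 359, 840, _, _, _, _]
Lookup 359: h=8, h2=12, probe 8,7 → found at 7.

2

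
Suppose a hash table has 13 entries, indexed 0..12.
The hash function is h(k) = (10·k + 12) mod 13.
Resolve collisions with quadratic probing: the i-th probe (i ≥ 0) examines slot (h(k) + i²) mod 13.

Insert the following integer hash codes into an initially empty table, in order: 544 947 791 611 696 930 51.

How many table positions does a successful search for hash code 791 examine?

544 hashes to 5; slot 5 is free -> place at 5.
947 hashes to 5; 5 taken -> place at 6.
791 hashes to 5; 5,6 taken -> place at 9.
611 hashes to 12; slot 12 is free -> place at 12.
696 hashes to 4; slot 4 is free -> place at 4.
930 hashes to 4; 4,5 taken -> place at 8.
51 hashes to 2; slot 2 is free -> place at 2.
Table: [_, _, 51, _, 696, 544, 947, _, 930, 791, _, _, 611]
Lookup 791: h=5, probe 5,6,9 → found at 9.

3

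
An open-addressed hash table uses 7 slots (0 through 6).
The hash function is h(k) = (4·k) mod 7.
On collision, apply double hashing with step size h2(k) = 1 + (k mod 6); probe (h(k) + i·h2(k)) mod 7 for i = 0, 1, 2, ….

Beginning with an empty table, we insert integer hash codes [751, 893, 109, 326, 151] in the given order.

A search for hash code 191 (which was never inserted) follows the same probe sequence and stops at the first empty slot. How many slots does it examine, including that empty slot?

751: h=1 -> slot 1
893: h=2 -> slot 2
109: h=2, h2=2, probe 2,4 -> slot 4
326: h=2, h2=3, probe 2,5 -> slot 5
151: h=2, h2=2, probe 2,4,6 -> slot 6
Table: [∅, 751, 893, ∅, 109, 326, 151]
Lookup 191: h=1, h2=6, probe 1,0 → slot 0 empty, not found.

2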